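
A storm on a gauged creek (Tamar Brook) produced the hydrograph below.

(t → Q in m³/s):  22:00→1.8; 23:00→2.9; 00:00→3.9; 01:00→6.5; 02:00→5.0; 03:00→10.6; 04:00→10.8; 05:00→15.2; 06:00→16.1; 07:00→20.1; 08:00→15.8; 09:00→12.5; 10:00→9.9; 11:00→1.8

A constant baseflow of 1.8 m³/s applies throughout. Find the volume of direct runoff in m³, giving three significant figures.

V ≈ 3.88 × 10^5 m³

Direct-runoff ordinates (Q − Q_b): 0.0, 1.1, 2.1, 4.7, 3.2, 8.8, 9.0, 13.4, 14.3, 18.3, 14.0, 10.7, 8.1, 0.0 m³/s.
ΣQ_DR = 107.7 m³/s.
With Δt = 1 h = 3600 s, V = ΣQ_DR · Δt = 107.7 × 3600 = 3.88 × 10^5 m³.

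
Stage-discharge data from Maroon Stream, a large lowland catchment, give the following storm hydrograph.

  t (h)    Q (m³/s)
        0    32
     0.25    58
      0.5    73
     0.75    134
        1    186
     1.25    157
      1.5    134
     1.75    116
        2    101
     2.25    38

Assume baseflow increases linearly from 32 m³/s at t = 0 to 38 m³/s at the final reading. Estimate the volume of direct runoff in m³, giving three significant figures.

V ≈ 6.11 × 10^5 m³

Direct-runoff ordinates (Q − Q_b): 0.00, 25.33, 39.67, 100.00, 151.33, 121.67, 98.00, 79.33, 63.67, 0.00 m³/s.
ΣQ_DR = 679.0 m³/s.
With Δt = 0.25 h = 900 s, V = ΣQ_DR · Δt = 679.0 × 900 = 6.11 × 10^5 m³.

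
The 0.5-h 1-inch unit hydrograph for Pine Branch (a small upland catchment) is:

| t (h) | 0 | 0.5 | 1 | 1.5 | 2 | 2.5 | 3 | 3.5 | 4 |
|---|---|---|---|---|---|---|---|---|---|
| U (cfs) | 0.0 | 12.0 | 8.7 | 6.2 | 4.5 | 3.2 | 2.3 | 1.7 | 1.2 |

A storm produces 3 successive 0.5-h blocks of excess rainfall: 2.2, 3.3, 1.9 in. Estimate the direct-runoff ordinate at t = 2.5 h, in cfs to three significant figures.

Q ≈ 33.7 cfs

By discrete convolution, Q_j = Σ (P_i / 1 in) · U_{j−i}.
At t = 2.5 h (j=5): Q = (2.2/1)·3.2 + (3.3/1)·4.5 + (1.9/1)·6.2 = 33.7 cfs.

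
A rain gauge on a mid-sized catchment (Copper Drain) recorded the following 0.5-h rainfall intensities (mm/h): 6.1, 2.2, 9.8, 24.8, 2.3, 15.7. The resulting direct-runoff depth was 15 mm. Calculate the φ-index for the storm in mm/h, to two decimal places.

Only the 3 blocks with intensity above φ contribute runoff: 9.8, 24.8, 15.7 mm/h.
Σ(I−φ)·Δt = d  ⇒  (9.8+24.8+15.7 − 3φ)·0.5 = 15
φ = (50.30 − 15/0.5) / 3 = 6.77 mm/h.

φ ≈ 6.77 mm/h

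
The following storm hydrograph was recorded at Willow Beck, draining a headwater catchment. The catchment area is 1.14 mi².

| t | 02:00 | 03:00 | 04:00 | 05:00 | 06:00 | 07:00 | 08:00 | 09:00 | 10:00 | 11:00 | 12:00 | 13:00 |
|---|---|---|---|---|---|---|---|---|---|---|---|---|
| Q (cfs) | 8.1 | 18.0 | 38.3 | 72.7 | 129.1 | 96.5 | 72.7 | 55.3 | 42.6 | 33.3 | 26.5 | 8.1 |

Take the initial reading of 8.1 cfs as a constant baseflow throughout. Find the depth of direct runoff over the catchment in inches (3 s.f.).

Direct runoff: 0.0, 9.9, 30.2, 64.6, 121.0, 88.4, 64.6, 47.2, 34.5, 25.2, 18.4, 0.0 cfs; ΣQ_DR = 504.0 cfs.
V = ΣQ_DR · Δt = 504.0 × 3600 s = 1.814 × 10^6 ft³.
Over A = 1.14 mi², depth = V / A = 0.685 in.

d ≈ 0.685 in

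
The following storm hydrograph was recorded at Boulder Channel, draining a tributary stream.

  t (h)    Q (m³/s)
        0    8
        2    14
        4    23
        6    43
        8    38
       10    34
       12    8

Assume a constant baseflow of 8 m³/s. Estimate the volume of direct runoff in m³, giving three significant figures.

V ≈ 8.06 × 10^5 m³

Direct-runoff ordinates (Q − Q_b): 0.0, 6.0, 15.0, 35.0, 30.0, 26.0, 0.0 m³/s.
ΣQ_DR = 112.0 m³/s.
With Δt = 2 h = 7200 s, V = ΣQ_DR · Δt = 112.0 × 7200 = 8.06 × 10^5 m³.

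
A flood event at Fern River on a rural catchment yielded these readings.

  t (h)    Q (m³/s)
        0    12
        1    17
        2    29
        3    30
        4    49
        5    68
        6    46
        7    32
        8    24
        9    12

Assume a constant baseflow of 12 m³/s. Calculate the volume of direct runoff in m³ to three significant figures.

Direct-runoff ordinates (Q − Q_b): 0.0, 5.0, 17.0, 18.0, 37.0, 56.0, 34.0, 20.0, 12.0, 0.0 m³/s.
ΣQ_DR = 199.0 m³/s.
With Δt = 1 h = 3600 s, V = ΣQ_DR · Δt = 199.0 × 3600 = 7.16 × 10^5 m³.

V ≈ 7.16 × 10^5 m³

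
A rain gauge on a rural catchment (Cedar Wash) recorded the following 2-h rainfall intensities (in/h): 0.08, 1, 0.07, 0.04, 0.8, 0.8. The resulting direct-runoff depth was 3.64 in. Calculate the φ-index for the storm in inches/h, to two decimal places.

φ ≈ 0.26 in/h

Only the 3 blocks with intensity above φ contribute runoff: 1, 0.8, 0.8 in/h.
Σ(I−φ)·Δt = d  ⇒  (1+0.8+0.8 − 3φ)·2 = 3.64
φ = (2.600 − 3.64/2) / 3 = 0.26 in/h.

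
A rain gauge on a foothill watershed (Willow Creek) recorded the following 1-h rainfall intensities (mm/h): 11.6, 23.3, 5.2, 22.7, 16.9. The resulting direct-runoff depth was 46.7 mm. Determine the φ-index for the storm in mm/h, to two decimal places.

Only the 4 blocks with intensity above φ contribute runoff: 11.6, 23.3, 22.7, 16.9 mm/h.
Σ(I−φ)·Δt = d  ⇒  (11.6+23.3+22.7+16.9 − 4φ)·1 = 46.7
φ = (74.50 − 46.7/1) / 4 = 6.95 mm/h.

φ ≈ 6.95 mm/h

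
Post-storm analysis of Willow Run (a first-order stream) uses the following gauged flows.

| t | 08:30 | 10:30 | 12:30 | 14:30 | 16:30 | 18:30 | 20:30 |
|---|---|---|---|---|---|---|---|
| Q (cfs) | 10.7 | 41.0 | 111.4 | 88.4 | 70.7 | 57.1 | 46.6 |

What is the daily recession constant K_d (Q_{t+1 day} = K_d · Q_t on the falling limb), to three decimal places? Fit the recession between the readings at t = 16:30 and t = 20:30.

Between t = 16:30 and t = 20:30 the flow falls from 70.7 to 46.6 cfs over 2×2 h = 4 h.
Per-interval ratio K = (46.6/70.7)^(1/2) = 0.8119; K_d = K^(24/2) = 0.082.

K_d ≈ 0.082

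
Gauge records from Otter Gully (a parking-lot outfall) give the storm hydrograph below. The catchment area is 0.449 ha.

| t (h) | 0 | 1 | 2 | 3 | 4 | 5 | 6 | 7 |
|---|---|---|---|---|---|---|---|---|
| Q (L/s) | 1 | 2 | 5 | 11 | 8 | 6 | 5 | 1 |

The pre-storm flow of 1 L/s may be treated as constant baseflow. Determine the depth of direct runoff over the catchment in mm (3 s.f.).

Direct runoff: 0.0, 1.0, 4.0, 10.0, 7.0, 5.0, 4.0, 0.0 L/s; ΣQ_DR = 31.00 L/s.
V = ΣQ_DR · Δt = 31.00 × 3600 s = 1.116 × 10^5 L.
Over A = 0.449 ha, depth = V / A = 24.9 mm.

d ≈ 24.9 mm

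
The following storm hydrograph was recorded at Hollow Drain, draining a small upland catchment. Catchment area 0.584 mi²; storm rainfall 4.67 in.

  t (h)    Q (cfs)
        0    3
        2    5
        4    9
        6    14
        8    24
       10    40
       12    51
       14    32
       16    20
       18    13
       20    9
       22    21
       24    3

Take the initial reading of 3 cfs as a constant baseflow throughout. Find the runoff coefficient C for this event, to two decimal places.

ΣQ_DR = 205.0 cfs; V = ΣQ_DR·Δt = 1.476 × 10^6 ft³.
Runoff depth d = V / A = 1.088 in.
C = d / P = 1.088 / 4.67 = 0.23.

C ≈ 0.23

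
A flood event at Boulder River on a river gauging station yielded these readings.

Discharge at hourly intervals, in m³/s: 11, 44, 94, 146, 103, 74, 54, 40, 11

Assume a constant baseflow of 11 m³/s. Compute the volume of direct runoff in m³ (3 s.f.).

Direct-runoff ordinates (Q − Q_b): 0.0, 33.0, 83.0, 135.0, 92.0, 63.0, 43.0, 29.0, 0.0 m³/s.
ΣQ_DR = 478.0 m³/s.
With Δt = 1 h = 3600 s, V = ΣQ_DR · Δt = 478.0 × 3600 = 1.72 × 10^6 m³.

V ≈ 1.72 × 10^6 m³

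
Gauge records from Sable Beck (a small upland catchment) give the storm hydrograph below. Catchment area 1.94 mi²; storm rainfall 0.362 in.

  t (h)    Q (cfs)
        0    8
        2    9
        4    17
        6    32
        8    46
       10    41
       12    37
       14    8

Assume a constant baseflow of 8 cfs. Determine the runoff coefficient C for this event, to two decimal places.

ΣQ_DR = 134.0 cfs; V = ΣQ_DR·Δt = 9.648 × 10^5 ft³.
Runoff depth d = V / A = 0.2141 in.
C = d / P = 0.2141 / 0.362 = 0.59.

C ≈ 0.59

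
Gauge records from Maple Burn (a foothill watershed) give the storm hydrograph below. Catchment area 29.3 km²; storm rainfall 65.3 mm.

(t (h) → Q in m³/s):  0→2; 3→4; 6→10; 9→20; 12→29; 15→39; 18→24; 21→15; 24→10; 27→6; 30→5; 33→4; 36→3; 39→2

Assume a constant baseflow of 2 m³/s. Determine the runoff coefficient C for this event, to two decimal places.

ΣQ_DR = 145.0 m³/s; V = ΣQ_DR·Δt = 1.566 × 10^6 m³.
Runoff depth d = V / A = 53.45 mm.
C = d / P = 53.45 / 65.3 = 0.82.

C ≈ 0.82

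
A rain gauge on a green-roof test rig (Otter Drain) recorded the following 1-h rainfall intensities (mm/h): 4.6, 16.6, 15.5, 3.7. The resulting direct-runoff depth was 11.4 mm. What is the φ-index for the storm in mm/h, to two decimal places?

φ ≈ 10.35 mm/h

Only the 2 blocks with intensity above φ contribute runoff: 16.6, 15.5 mm/h.
Σ(I−φ)·Δt = d  ⇒  (16.6+15.5 − 2φ)·1 = 11.4
φ = (32.10 − 11.4/1) / 2 = 10.35 mm/h.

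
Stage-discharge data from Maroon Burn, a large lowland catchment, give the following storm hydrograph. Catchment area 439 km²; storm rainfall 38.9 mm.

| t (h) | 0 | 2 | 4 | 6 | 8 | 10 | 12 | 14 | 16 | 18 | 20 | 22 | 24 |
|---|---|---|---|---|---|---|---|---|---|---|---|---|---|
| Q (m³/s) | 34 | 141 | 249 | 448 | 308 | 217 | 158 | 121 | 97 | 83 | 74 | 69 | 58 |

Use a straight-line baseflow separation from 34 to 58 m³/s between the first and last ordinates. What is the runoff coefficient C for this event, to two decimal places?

ΣQ_DR = 1459 m³/s; V = ΣQ_DR·Δt = 1.050 × 10^7 m³.
Runoff depth d = V / A = 23.93 mm.
C = d / P = 23.93 / 38.9 = 0.62.

C ≈ 0.62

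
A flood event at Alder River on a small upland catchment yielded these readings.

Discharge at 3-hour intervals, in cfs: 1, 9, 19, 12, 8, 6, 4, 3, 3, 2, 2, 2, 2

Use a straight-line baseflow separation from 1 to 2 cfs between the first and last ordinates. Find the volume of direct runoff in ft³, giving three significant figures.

V ≈ 5.78 × 10^5 ft³

Direct-runoff ordinates (Q − Q_b): 0.00, 7.92, 17.83, 10.75, 6.67, 4.58, 2.50, 1.42, 1.33, 0.25, 0.17, 0.08, 0.00 cfs.
ΣQ_DR = 53.50 cfs.
With Δt = 3 h = 10800 s, V = ΣQ_DR · Δt = 53.50 × 10800 = 5.78 × 10^5 ft³.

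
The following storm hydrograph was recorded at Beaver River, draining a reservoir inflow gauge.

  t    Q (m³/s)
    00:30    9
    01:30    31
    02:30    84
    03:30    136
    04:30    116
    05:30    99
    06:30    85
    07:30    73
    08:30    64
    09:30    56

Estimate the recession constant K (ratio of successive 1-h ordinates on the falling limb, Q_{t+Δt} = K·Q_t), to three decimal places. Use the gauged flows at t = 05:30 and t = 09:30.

K ≈ 0.867

Using the recession-limb readings at t = 05:30 and t = 09:30: Q falls from 99 to 56 m³/s over 4 intervals.
K = (Q₂/Q₁)^(1/4) = (56/99)^(1/4) = 0.867.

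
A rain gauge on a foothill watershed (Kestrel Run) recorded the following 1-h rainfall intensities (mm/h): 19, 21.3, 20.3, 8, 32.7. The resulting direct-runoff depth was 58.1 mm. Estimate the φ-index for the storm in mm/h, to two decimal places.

φ ≈ 8.80 mm/h

Only the 4 blocks with intensity above φ contribute runoff: 19, 21.3, 20.3, 32.7 mm/h.
Σ(I−φ)·Δt = d  ⇒  (19+21.3+20.3+32.7 − 4φ)·1 = 58.1
φ = (93.30 − 58.1/1) / 4 = 8.80 mm/h.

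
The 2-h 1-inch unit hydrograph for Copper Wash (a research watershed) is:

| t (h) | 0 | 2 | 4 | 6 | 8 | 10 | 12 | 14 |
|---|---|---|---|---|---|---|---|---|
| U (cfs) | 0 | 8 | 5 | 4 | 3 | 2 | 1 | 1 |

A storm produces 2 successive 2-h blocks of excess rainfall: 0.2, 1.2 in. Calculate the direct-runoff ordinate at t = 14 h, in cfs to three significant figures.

By discrete convolution, Q_j = Σ (P_i / 1 in) · U_{j−i}.
At t = 14 h (j=7): Q = (0.2/1)·1 + (1.2/1)·1 = 1.40 cfs.

Q ≈ 1.40 cfs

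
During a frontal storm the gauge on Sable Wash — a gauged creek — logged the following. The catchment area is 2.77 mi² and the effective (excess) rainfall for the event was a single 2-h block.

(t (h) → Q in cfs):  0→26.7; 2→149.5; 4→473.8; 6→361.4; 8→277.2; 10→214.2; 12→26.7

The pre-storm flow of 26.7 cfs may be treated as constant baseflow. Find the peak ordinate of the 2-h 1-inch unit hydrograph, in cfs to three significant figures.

U_p ≈ 298 cfs

Direct runoff: 0.0, 122.8, 447.1, 334.7, 250.5, 187.5, 0.0 cfs; ΣQ_DR = 1343 cfs, peak = 447.1 cfs.
Runoff depth d = ΣQ_DR·Δt / A = 1343 × 7200 / (2.77 mi²) = 1.502 in.
The 1-inch UH is the DRH scaled by (1 in)/d, so U_p = 447.1 × 1/1.502 = 298 cfs.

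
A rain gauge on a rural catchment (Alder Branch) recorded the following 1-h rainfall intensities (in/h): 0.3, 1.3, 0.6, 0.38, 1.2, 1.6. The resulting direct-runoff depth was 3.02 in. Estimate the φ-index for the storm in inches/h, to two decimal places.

Only the 4 blocks with intensity above φ contribute runoff: 1.3, 0.6, 1.2, 1.6 in/h.
Σ(I−φ)·Δt = d  ⇒  (1.3+0.6+1.2+1.6 − 4φ)·1 = 3.02
φ = (4.700 − 3.02/1) / 4 = 0.42 in/h.

φ ≈ 0.42 in/h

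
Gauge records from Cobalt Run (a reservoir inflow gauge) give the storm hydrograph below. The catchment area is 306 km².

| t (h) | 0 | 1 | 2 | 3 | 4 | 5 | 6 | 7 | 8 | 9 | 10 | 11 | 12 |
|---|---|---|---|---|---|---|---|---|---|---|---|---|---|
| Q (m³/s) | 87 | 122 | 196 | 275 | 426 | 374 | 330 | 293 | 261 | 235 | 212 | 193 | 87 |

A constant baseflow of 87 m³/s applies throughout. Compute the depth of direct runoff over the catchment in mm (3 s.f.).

Direct runoff: 0.0, 35.0, 109.0, 188.0, 339.0, 287.0, 243.0, 206.0, 174.0, 148.0, 125.0, 106.0, 0.0 m³/s; ΣQ_DR = 1960 m³/s.
V = ΣQ_DR · Δt = 1960 × 3600 s = 7.056 × 10^6 m³.
Over A = 306 km², depth = V / A = 23.1 mm.

d ≈ 23.1 mm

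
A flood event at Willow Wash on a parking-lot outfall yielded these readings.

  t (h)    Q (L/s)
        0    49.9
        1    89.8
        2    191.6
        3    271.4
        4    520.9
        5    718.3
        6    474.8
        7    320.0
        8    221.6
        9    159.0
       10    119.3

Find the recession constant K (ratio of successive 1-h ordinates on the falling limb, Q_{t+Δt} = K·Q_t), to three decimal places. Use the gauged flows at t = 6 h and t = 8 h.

K ≈ 0.683

Using the recession-limb readings at t = 6 h and t = 8 h: Q falls from 474.8 to 221.6 L/s over 2 intervals.
K = (Q₂/Q₁)^(1/2) = (221.6/474.8)^(1/2) = 0.683.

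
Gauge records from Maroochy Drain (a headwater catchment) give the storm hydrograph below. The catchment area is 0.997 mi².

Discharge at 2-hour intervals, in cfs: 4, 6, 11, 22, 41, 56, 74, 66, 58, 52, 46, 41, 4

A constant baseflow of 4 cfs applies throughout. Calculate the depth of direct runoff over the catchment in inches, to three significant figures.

Direct runoff: 0.0, 2.0, 7.0, 18.0, 37.0, 52.0, 70.0, 62.0, 54.0, 48.0, 42.0, 37.0, 0.0 cfs; ΣQ_DR = 429.0 cfs.
V = ΣQ_DR · Δt = 429.0 × 7200 s = 3.089 × 10^6 ft³.
Over A = 0.997 mi², depth = V / A = 1.33 in.

d ≈ 1.33 in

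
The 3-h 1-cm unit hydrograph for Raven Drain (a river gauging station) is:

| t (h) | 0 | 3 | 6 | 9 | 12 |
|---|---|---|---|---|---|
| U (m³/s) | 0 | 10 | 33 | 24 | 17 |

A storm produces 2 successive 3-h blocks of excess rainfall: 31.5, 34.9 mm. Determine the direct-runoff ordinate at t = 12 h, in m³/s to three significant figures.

By discrete convolution, Q_j = Σ (P_i / 10 mm) · U_{j−i}.
At t = 12 h (j=4): Q = (31.5/10)·17 + (34.9/10)·24 = 137 m³/s.

Q ≈ 137 m³/s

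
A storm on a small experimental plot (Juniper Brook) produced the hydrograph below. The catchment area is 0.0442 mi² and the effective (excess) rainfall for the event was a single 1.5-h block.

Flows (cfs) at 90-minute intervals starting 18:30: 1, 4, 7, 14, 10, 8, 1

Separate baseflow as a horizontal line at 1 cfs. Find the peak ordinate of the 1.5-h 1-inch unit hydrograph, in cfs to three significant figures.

Direct runoff: 0.0, 3.0, 6.0, 13.0, 9.0, 7.0, 0.0 cfs; ΣQ_DR = 38.00 cfs, peak = 13.0 cfs.
Runoff depth d = ΣQ_DR·Δt / A = 38.00 × 5400 / (0.0442 mi²) = 1.998 in.
The 1-inch UH is the DRH scaled by (1 in)/d, so U_p = 13.0 × 1/1.998 = 6.51 cfs.

U_p ≈ 6.51 cfs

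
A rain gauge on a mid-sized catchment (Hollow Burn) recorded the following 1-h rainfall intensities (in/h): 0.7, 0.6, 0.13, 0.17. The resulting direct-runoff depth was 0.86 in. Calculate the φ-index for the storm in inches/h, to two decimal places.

φ ≈ 0.22 in/h

Only the 2 blocks with intensity above φ contribute runoff: 0.7, 0.6 in/h.
Σ(I−φ)·Δt = d  ⇒  (0.7+0.6 − 2φ)·1 = 0.86
φ = (1.300 − 0.86/1) / 2 = 0.22 in/h.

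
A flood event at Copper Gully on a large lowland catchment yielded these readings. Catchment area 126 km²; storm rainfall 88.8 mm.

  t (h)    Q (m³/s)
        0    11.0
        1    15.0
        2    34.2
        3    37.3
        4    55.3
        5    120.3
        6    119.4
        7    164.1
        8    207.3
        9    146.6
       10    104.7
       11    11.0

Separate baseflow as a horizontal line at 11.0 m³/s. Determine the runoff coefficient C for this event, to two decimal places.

ΣQ_DR = 894.2 m³/s; V = ΣQ_DR·Δt = 3.219 × 10^6 m³.
Runoff depth d = V / A = 25.55 mm.
C = d / P = 25.55 / 88.8 = 0.29.

C ≈ 0.29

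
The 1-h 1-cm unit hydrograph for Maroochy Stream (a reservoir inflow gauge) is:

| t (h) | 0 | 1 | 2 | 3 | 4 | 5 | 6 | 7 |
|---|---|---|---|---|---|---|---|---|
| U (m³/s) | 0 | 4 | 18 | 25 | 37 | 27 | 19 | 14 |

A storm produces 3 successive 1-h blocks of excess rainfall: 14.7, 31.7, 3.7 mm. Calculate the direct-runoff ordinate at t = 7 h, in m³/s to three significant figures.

Q ≈ 90.8 m³/s

By discrete convolution, Q_j = Σ (P_i / 10 mm) · U_{j−i}.
At t = 7 h (j=7): Q = (14.7/10)·14 + (31.7/10)·19 + (3.7/10)·27 = 90.8 m³/s.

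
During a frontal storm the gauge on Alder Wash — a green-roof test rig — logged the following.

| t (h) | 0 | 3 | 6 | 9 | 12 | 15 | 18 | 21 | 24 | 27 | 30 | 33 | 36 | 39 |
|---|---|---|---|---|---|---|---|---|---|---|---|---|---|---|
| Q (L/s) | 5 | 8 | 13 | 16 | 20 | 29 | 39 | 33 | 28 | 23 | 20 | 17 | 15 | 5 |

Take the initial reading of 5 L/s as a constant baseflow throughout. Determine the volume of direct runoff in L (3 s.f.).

Direct-runoff ordinates (Q − Q_b): 0.0, 3.0, 8.0, 11.0, 15.0, 24.0, 34.0, 28.0, 23.0, 18.0, 15.0, 12.0, 10.0, 0.0 L/s.
ΣQ_DR = 201.0 L/s.
With Δt = 3 h = 10800 s, V = ΣQ_DR · Δt = 201.0 × 10800 = 2.17 × 10^6 L.

V ≈ 2.17 × 10^6 L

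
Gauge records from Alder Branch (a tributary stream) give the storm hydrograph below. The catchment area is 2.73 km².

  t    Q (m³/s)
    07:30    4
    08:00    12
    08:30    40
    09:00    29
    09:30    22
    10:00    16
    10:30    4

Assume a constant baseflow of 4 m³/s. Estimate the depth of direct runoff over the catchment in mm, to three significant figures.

d ≈ 65.3 mm

Direct runoff: 0.0, 8.0, 36.0, 25.0, 18.0, 12.0, 0.0 m³/s; ΣQ_DR = 99.00 m³/s.
V = ΣQ_DR · Δt = 99.00 × 1800 s = 1.782 × 10^5 m³.
Over A = 2.73 km², depth = V / A = 65.3 mm.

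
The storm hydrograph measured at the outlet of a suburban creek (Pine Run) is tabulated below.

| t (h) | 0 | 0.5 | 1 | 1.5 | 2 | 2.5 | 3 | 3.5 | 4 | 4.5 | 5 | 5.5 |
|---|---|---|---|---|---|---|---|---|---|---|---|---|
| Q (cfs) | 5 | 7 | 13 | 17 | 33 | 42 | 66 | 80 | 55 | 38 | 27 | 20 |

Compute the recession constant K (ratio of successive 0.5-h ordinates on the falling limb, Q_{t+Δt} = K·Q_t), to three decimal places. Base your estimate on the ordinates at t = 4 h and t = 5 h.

Using the recession-limb readings at t = 4 h and t = 5 h: Q falls from 55 to 27 cfs over 2 intervals.
K = (Q₂/Q₁)^(1/2) = (27/55)^(1/2) = 0.701.

K ≈ 0.701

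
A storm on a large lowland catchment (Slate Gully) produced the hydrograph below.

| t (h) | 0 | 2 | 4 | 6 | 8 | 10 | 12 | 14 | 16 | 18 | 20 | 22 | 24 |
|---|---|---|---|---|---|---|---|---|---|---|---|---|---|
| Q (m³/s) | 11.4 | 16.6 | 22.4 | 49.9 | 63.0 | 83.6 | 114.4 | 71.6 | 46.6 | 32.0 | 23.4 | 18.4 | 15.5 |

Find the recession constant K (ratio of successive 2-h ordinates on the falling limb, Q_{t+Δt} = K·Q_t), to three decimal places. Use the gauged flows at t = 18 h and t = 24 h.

Using the recession-limb readings at t = 18 h and t = 24 h: Q falls from 32.0 to 15.5 m³/s over 3 intervals.
K = (Q₂/Q₁)^(1/3) = (15.5/32.0)^(1/3) = 0.785.

K ≈ 0.785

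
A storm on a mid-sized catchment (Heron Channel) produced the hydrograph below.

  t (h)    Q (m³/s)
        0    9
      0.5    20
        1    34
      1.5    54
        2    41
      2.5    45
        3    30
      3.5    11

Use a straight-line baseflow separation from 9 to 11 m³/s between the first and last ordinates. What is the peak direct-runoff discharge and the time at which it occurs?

Subtracting baseflow gives direct-runoff ordinates: 0.00, 10.71, 24.43, 44.14, 30.86, 34.57, 19.29, 0.00 m³/s.
The maximum is 44.14 m³/s, occurring at the reading for t = 1.5 h.

Q_p = 44.14 m³/s at t = 1.5 h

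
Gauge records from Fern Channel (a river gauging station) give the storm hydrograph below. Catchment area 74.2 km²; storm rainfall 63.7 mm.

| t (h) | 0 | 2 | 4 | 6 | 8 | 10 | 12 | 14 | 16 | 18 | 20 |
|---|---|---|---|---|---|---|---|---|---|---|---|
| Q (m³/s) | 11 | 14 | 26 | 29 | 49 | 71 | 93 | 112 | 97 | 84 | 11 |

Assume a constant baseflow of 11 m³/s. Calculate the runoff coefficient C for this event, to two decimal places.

ΣQ_DR = 476.0 m³/s; V = ΣQ_DR·Δt = 3.427 × 10^6 m³.
Runoff depth d = V / A = 46.19 mm.
C = d / P = 46.19 / 63.7 = 0.73.

C ≈ 0.73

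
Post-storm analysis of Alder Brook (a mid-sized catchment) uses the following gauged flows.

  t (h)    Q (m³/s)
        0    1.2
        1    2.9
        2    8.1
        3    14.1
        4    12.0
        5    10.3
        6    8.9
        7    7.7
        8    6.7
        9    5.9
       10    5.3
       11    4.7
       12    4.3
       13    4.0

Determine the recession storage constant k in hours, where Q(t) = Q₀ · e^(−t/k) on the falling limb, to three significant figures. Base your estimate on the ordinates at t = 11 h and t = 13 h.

On the falling limb, Q drops from 4.7 to 4.0 m³/s between t = 11 h and t = 13 h (Δt = 2 h).
k = −Δt / ln(Q₂/Q₁) = −2 / ln(4.0/4.7) = 12.4 h.

k ≈ 12.4 h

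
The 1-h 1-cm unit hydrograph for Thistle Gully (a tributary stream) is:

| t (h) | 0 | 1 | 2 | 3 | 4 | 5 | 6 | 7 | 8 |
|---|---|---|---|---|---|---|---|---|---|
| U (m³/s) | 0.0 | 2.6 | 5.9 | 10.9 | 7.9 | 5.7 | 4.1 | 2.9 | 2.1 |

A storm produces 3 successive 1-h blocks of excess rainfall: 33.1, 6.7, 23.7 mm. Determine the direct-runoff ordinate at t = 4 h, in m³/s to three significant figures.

By discrete convolution, Q_j = Σ (P_i / 10 mm) · U_{j−i}.
At t = 4 h (j=4): Q = (33.1/10)·7.9 + (6.7/10)·10.9 + (23.7/10)·5.9 = 47.4 m³/s.

Q ≈ 47.4 m³/s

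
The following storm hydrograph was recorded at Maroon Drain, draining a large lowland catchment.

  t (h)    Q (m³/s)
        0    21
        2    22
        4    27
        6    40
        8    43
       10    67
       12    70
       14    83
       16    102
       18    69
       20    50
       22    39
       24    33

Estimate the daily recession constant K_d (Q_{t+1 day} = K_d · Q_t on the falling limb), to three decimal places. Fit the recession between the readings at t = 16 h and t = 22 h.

K_d ≈ 0.021

Between t = 16 h and t = 22 h the flow falls from 102 to 39 m³/s over 3×2 h = 6 h.
Per-interval ratio K = (39/102)^(1/3) = 0.7258; K_d = K^(24/2) = 0.021.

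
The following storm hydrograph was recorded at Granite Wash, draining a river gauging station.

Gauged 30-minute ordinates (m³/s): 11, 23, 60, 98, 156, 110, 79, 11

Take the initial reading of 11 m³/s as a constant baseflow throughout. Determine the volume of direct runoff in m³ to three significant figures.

V ≈ 8.28 × 10^5 m³

Direct-runoff ordinates (Q − Q_b): 0.0, 12.0, 49.0, 87.0, 145.0, 99.0, 68.0, 0.0 m³/s.
ΣQ_DR = 460.0 m³/s.
With Δt = 0.5 h = 1800 s, V = ΣQ_DR · Δt = 460.0 × 1800 = 8.28 × 10^5 m³.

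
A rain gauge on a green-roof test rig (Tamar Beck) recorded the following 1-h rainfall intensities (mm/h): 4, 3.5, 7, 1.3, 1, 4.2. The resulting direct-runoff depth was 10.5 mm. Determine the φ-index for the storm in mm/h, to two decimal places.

φ ≈ 2.05 mm/h

Only the 4 blocks with intensity above φ contribute runoff: 4, 3.5, 7, 4.2 mm/h.
Σ(I−φ)·Δt = d  ⇒  (4+3.5+7+4.2 − 4φ)·1 = 10.5
φ = (18.70 − 10.5/1) / 4 = 2.05 mm/h.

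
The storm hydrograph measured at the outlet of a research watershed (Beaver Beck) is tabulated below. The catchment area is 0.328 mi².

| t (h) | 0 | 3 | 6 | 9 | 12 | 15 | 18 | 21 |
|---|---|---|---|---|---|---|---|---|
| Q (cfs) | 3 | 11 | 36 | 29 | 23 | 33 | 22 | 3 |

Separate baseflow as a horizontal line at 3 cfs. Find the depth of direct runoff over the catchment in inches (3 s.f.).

Direct runoff: 0.0, 8.0, 33.0, 26.0, 20.0, 30.0, 19.0, 0.0 cfs; ΣQ_DR = 136.0 cfs.
V = ΣQ_DR · Δt = 136.0 × 10800 s = 1.469 × 10^6 ft³.
Over A = 0.328 mi², depth = V / A = 1.93 in.

d ≈ 1.93 in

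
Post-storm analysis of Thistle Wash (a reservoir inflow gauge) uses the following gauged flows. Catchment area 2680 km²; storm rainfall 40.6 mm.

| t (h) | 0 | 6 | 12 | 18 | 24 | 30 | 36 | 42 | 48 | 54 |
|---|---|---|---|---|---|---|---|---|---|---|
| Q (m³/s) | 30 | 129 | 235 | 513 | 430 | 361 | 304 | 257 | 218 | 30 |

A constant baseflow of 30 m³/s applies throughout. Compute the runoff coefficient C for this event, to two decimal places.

C ≈ 0.44

ΣQ_DR = 2207 m³/s; V = ΣQ_DR·Δt = 4.767 × 10^7 m³.
Runoff depth d = V / A = 17.79 mm.
C = d / P = 17.79 / 40.6 = 0.44.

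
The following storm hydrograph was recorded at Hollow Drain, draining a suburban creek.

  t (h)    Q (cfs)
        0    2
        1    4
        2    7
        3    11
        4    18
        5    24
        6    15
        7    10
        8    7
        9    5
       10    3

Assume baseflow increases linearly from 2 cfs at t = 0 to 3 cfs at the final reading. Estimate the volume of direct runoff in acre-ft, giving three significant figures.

Direct-runoff ordinates (Q − Q_b): 0.00, 1.90, 4.80, 8.70, 15.60, 21.50, 12.40, 7.30, 4.20, 2.10, 0.00 cfs.
ΣQ_DR = 78.50 cfs.
With Δt = 1 h = 3600 s, V = ΣQ_DR · Δt = 78.50 × 3600 = 2.83 × 10^5 ft³ = 6.49 acre-ft.

V ≈ 6.49 acre-ft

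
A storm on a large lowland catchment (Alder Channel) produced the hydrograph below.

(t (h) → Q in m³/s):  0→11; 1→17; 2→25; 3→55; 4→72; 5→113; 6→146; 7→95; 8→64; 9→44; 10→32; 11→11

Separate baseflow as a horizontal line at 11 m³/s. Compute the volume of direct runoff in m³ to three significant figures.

V ≈ 1.99 × 10^6 m³

Direct-runoff ordinates (Q − Q_b): 0.0, 6.0, 14.0, 44.0, 61.0, 102.0, 135.0, 84.0, 53.0, 33.0, 21.0, 0.0 m³/s.
ΣQ_DR = 553.0 m³/s.
With Δt = 1 h = 3600 s, V = ΣQ_DR · Δt = 553.0 × 3600 = 1.99 × 10^6 m³.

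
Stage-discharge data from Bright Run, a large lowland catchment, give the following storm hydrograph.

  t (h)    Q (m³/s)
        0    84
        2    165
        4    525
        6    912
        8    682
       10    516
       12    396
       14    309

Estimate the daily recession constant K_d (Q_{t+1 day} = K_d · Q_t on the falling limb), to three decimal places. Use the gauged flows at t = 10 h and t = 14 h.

K_d ≈ 0.046

Between t = 10 h and t = 14 h the flow falls from 516 to 309 m³/s over 2×2 h = 4 h.
Per-interval ratio K = (309/516)^(1/2) = 0.7738; K_d = K^(24/2) = 0.046.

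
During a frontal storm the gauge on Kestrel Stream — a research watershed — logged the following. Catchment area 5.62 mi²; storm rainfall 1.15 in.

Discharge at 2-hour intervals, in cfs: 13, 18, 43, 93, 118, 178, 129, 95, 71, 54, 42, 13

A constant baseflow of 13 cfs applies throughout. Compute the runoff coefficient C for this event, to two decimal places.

C ≈ 0.34

ΣQ_DR = 711.0 cfs; V = ΣQ_DR·Δt = 5.119 × 10^6 ft³.
Runoff depth d = V / A = 0.3921 in.
C = d / P = 0.3921 / 1.15 = 0.34.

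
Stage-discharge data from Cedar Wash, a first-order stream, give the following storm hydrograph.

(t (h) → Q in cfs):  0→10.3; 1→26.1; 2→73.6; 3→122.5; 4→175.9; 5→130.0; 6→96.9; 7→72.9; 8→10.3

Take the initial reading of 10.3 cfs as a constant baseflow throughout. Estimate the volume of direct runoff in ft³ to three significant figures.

V ≈ 2.25 × 10^6 ft³

Direct-runoff ordinates (Q − Q_b): 0.0, 15.8, 63.3, 112.2, 165.6, 119.7, 86.6, 62.6, 0.0 cfs.
ΣQ_DR = 625.8 cfs.
With Δt = 1 h = 3600 s, V = ΣQ_DR · Δt = 625.8 × 3600 = 2.25 × 10^6 ft³.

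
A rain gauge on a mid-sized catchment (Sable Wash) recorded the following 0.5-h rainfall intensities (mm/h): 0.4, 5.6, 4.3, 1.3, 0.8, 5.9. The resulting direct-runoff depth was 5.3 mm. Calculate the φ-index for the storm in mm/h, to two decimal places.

φ ≈ 1.73 mm/h

Only the 3 blocks with intensity above φ contribute runoff: 5.6, 4.3, 5.9 mm/h.
Σ(I−φ)·Δt = d  ⇒  (5.6+4.3+5.9 − 3φ)·0.5 = 5.3
φ = (15.80 − 5.3/0.5) / 3 = 1.73 mm/h.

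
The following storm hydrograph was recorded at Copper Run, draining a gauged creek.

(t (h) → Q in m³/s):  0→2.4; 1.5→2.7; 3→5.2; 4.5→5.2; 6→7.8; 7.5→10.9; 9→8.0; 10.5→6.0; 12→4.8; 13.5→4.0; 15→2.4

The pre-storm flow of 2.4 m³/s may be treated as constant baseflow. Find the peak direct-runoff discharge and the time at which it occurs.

Q_p = 8.5 m³/s at t = 7.5 h

Subtracting baseflow gives direct-runoff ordinates: 0.0, 0.3, 2.8, 2.8, 5.4, 8.5, 5.6, 3.6, 2.4, 1.6, 0.0 m³/s.
The maximum is 8.5 m³/s, occurring at the reading for t = 7.5 h.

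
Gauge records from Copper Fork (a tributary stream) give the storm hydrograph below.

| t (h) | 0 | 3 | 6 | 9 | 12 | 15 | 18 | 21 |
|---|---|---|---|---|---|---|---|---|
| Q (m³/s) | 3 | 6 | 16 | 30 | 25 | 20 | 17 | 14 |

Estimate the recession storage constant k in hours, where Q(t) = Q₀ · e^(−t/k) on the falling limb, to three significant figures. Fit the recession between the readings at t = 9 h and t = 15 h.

k ≈ 14.8 h

On the falling limb, Q drops from 30 to 20 m³/s between t = 9 h and t = 15 h (Δt = 6 h).
k = −Δt / ln(Q₂/Q₁) = −6 / ln(20/30) = 14.8 h.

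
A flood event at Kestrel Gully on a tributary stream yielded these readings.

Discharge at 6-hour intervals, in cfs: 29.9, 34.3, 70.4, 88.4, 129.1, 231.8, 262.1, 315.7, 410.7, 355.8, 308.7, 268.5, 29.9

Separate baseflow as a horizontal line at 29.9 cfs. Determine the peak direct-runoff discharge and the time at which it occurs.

Subtracting baseflow gives direct-runoff ordinates: 0.0, 4.4, 40.5, 58.5, 99.2, 201.9, 232.2, 285.8, 380.8, 325.9, 278.8, 238.6, 0.0 cfs.
The maximum is 380.8 cfs, occurring at the reading for t = 48 h.

Q_p = 380.8 cfs at t = 48 h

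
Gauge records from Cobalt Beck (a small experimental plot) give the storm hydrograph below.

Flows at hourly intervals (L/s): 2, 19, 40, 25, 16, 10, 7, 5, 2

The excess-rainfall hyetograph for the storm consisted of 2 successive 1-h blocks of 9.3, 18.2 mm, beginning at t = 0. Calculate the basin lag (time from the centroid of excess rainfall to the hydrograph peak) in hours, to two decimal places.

t_L ≈ 0.84 h

Centroid of excess rainfall: t_c = Σ P_i·t̄_i / ΣP_i = 1.1618 h (block centres at 0.5, 1.5 h).
Hydrograph peak occurs at t = 2 h, so basin lag t_L = 2 − 1.1618 = 0.84 h.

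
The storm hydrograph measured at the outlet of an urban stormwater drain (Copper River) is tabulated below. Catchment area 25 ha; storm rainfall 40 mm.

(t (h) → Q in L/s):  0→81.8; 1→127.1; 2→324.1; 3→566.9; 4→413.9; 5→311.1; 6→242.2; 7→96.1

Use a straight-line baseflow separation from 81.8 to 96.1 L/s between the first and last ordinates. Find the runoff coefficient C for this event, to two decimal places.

ΣQ_DR = 1452 L/s; V = ΣQ_DR·Δt = 5.226 × 10^6 L.
Runoff depth d = V / A = 20.90 mm.
C = d / P = 20.90 / 40 = 0.52.

C ≈ 0.52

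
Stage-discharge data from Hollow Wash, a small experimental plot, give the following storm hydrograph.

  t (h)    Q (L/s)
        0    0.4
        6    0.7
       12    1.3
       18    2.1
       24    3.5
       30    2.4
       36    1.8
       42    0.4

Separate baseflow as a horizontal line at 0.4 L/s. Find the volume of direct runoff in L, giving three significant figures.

Direct-runoff ordinates (Q − Q_b): 0.0, 0.3, 0.9, 1.7, 3.1, 2.0, 1.4, 0.0 L/s.
ΣQ_DR = 9.400 L/s.
With Δt = 6 h = 21600 s, V = ΣQ_DR · Δt = 9.400 × 21600 = 2.03 × 10^5 L.

V ≈ 2.03 × 10^5 L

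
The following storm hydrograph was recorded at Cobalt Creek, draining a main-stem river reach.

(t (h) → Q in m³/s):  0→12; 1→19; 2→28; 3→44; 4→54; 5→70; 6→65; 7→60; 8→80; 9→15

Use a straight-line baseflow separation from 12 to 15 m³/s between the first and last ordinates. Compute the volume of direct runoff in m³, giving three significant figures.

Direct-runoff ordinates (Q − Q_b): 0.00, 6.67, 15.33, 31.00, 40.67, 56.33, 51.00, 45.67, 65.33, 0.00 m³/s.
ΣQ_DR = 312.0 m³/s.
With Δt = 1 h = 3600 s, V = ΣQ_DR · Δt = 312.0 × 3600 = 1.12 × 10^6 m³.

V ≈ 1.12 × 10^6 m³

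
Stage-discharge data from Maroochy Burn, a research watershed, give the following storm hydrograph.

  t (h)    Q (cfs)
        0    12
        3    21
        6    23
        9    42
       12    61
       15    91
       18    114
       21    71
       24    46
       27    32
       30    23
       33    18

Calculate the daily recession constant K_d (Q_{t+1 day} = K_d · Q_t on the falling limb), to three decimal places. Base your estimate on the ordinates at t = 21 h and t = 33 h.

Between t = 21 h and t = 33 h the flow falls from 71 to 18 cfs over 4×3 h = 12 h.
Per-interval ratio K = (18/71)^(1/4) = 0.7096; K_d = K^(24/3) = 0.064.

K_d ≈ 0.064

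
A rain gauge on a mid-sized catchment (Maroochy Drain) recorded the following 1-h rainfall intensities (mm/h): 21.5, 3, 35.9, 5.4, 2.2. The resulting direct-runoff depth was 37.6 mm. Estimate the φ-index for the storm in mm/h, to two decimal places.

Only the 2 blocks with intensity above φ contribute runoff: 21.5, 35.9 mm/h.
Σ(I−φ)·Δt = d  ⇒  (21.5+35.9 − 2φ)·1 = 37.6
φ = (57.40 − 37.6/1) / 2 = 9.90 mm/h.

φ ≈ 9.90 mm/h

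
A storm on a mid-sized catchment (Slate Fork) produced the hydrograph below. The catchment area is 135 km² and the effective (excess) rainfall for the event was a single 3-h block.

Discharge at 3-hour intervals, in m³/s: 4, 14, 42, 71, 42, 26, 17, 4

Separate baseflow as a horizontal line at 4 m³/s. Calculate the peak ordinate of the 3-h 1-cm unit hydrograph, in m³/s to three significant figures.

Direct runoff: 0.0, 10.0, 38.0, 67.0, 38.0, 22.0, 13.0, 0.0 m³/s; ΣQ_DR = 188.0 m³/s, peak = 67.0 m³/s.
Runoff depth d = ΣQ_DR·Δt / A = 188.0 × 10800 / (135 km²) = 15.04 mm.
The 1-cm UH is the DRH scaled by (10 mm)/d, so U_p = 67.0 × 10/15.04 = 44.5 m³/s.

U_p ≈ 44.5 m³/s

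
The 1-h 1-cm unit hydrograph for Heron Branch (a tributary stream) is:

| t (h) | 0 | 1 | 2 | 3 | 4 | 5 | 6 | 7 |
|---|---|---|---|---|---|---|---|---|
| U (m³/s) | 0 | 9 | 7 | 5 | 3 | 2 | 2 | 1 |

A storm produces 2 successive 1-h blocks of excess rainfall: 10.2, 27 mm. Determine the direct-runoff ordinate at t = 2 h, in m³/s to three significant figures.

Q ≈ 31.4 m³/s

By discrete convolution, Q_j = Σ (P_i / 10 mm) · U_{j−i}.
At t = 2 h (j=2): Q = (10.2/10)·7 + (27/10)·9 = 31.4 m³/s.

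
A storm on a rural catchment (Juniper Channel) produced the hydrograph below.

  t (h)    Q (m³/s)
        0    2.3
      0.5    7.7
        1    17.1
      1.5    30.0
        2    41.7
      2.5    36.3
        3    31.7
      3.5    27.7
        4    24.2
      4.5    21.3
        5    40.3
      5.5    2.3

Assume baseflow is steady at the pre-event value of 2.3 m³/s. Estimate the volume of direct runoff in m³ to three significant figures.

V ≈ 4.59 × 10^5 m³

Direct-runoff ordinates (Q − Q_b): 0.0, 5.4, 14.8, 27.7, 39.4, 34.0, 29.4, 25.4, 21.9, 19.0, 38.0, 0.0 m³/s.
ΣQ_DR = 255.0 m³/s.
With Δt = 0.5 h = 1800 s, V = ΣQ_DR · Δt = 255.0 × 1800 = 4.59 × 10^5 m³.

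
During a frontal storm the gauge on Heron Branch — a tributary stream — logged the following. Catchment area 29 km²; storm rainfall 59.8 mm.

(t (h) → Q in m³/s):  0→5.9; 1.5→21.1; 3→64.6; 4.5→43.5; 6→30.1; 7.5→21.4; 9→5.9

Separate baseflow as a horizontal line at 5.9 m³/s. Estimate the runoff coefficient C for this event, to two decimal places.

C ≈ 0.47

ΣQ_DR = 151.2 m³/s; V = ΣQ_DR·Δt = 8.165 × 10^5 m³.
Runoff depth d = V / A = 28.15 mm.
C = d / P = 28.15 / 59.8 = 0.47.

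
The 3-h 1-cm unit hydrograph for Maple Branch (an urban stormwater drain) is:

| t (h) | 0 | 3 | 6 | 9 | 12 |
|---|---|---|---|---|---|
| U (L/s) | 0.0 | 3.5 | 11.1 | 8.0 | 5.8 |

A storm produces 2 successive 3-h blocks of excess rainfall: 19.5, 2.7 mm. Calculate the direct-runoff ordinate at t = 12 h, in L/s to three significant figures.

Q ≈ 13.5 L/s

By discrete convolution, Q_j = Σ (P_i / 10 mm) · U_{j−i}.
At t = 12 h (j=4): Q = (19.5/10)·5.8 + (2.7/10)·8.0 = 13.5 L/s.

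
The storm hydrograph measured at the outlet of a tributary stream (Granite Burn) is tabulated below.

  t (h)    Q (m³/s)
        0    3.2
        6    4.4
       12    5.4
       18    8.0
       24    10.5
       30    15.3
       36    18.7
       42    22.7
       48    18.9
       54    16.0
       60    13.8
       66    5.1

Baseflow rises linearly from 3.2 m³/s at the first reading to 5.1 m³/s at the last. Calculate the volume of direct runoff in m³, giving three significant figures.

V ≈ 1.99 × 10^6 m³

Direct-runoff ordinates (Q − Q_b): 0.00, 1.03, 1.85, 4.28, 6.61, 11.24, 14.46, 18.29, 14.32, 11.25, 8.87, 0.00 m³/s.
ΣQ_DR = 92.20 m³/s.
With Δt = 6 h = 21600 s, V = ΣQ_DR · Δt = 92.20 × 21600 = 1.99 × 10^6 m³.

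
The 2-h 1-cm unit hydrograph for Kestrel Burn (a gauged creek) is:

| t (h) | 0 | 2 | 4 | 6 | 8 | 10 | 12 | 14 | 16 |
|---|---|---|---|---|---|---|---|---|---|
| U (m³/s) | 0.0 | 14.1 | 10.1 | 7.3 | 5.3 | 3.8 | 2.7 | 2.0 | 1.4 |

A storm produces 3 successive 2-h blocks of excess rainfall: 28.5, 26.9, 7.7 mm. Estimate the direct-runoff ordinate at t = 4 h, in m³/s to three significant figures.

By discrete convolution, Q_j = Σ (P_i / 10 mm) · U_{j−i}.
At t = 4 h (j=2): Q = (28.5/10)·10.1 + (26.9/10)·14.1 + (7.7/10)·0.0 = 66.7 m³/s.

Q ≈ 66.7 m³/s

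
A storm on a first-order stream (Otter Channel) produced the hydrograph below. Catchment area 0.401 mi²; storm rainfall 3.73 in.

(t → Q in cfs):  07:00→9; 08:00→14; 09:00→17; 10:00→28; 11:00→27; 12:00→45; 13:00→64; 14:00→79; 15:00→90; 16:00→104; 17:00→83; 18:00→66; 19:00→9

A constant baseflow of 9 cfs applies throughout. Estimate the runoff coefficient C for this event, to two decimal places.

ΣQ_DR = 518.0 cfs; V = ΣQ_DR·Δt = 1.865 × 10^6 ft³.
Runoff depth d = V / A = 2.002 in.
C = d / P = 2.002 / 3.73 = 0.54.

C ≈ 0.54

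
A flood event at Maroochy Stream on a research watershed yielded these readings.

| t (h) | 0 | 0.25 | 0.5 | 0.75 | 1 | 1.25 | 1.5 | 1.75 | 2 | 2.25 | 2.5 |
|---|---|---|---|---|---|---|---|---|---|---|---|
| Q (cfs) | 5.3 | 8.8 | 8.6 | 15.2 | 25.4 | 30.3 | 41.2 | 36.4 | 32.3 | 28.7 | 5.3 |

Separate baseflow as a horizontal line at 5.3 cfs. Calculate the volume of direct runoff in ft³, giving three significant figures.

V ≈ 1.61 × 10^5 ft³

Direct-runoff ordinates (Q − Q_b): 0.0, 3.5, 3.3, 9.9, 20.1, 25.0, 35.9, 31.1, 27.0, 23.4, 0.0 cfs.
ΣQ_DR = 179.2 cfs.
With Δt = 0.25 h = 900 s, V = ΣQ_DR · Δt = 179.2 × 900 = 1.61 × 10^5 ft³.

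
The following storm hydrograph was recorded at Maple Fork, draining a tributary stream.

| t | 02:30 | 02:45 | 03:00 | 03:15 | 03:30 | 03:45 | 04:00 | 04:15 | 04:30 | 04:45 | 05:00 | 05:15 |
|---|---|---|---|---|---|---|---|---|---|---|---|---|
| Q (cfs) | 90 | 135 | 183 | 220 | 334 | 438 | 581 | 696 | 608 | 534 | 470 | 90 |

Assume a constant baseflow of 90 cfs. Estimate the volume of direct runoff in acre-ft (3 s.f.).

Direct-runoff ordinates (Q − Q_b): 0.0, 45.0, 93.0, 130.0, 244.0, 348.0, 491.0, 606.0, 518.0, 444.0, 380.0, 0.0 cfs.
ΣQ_DR = 3299 cfs.
With Δt = 0.25 h = 900 s, V = ΣQ_DR · Δt = 3299 × 900 = 2.97 × 10^6 ft³ = 68.2 acre-ft.

V ≈ 68.2 acre-ft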